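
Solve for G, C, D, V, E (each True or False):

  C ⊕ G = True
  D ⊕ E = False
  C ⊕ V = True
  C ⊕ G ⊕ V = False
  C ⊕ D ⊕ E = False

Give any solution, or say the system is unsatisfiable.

G: True; C: False; D: True; V: True; E: True

C ⊕ G = F ⊕ T = True ✓
D ⊕ E = T ⊕ T = False ✓
C ⊕ V = F ⊕ T = True ✓
C ⊕ G ⊕ V = F ⊕ T ⊕ T = False ✓
C ⊕ D ⊕ E = F ⊕ T ⊕ T = False ✓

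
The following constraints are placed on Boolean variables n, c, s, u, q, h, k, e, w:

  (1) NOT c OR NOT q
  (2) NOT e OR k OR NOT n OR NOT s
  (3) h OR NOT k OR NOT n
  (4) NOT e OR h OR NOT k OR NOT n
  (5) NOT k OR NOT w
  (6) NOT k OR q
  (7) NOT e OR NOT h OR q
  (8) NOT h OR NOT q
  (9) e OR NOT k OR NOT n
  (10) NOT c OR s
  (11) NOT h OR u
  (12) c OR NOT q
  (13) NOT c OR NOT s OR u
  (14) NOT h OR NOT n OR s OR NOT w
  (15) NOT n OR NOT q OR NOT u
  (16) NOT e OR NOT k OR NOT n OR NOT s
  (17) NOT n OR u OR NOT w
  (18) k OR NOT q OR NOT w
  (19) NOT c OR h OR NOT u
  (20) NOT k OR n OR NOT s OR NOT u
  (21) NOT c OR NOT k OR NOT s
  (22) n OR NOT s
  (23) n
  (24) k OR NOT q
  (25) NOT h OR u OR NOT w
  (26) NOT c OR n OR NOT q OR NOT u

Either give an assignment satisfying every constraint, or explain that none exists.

n=T; c=F; s=F; u=T; q=F; h=F; k=F; e=F; w=F

Unit clause (n) forces n = True.
Set c = False.
  then (c OR NOT q) forces q = False.
  then (NOT k OR q) forces k = False.
Set s = False.
Set u = True.
Set h = False.
Set e = False.
Set w = False.
All clauses satisfied.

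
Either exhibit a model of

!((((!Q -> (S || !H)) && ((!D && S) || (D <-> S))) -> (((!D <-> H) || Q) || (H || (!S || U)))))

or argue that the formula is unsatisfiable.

H=F, S=T, Q=F, D=F, U=F

  !((((!Q -> (S || !H)) && ((!D && S) || (D <-> S))) -> (((!D <-> H) || Q) || (H || (!S || U))))) = True
    ((!Q -> (S || !H)) && ((!D && S) || (D <-> S))) -> (((!D <-> H) || Q) || (H || (!S || U))) = False
      (!Q -> (S || !H)) && ((!D && S) || (D <-> S)) = True
        !Q -> (S || !H) = True
          !Q = True
          S || !H = True
            !H = True
        (!D && S) || (D <-> S) = True
          !D && S = True
            !D = True
          D <-> S = False
      ((!D <-> H) || Q) || (H || (!S || U)) = False
        (!D <-> H) || Q = False
          !D <-> H = False
            !D = True
        H || (!S || U) = False
          !S || U = False
            !S = False
The formula evaluates to True.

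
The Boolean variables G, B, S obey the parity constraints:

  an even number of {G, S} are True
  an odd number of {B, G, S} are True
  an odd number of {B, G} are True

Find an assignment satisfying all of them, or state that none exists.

G: False, B: True, S: False

{G, S}: 0 true → even ✓
{B, G, S}: 1 true → odd ✓
{B, G}: 1 true → odd ✓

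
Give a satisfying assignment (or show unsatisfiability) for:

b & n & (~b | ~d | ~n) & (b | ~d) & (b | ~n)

b: True, d: False, n: True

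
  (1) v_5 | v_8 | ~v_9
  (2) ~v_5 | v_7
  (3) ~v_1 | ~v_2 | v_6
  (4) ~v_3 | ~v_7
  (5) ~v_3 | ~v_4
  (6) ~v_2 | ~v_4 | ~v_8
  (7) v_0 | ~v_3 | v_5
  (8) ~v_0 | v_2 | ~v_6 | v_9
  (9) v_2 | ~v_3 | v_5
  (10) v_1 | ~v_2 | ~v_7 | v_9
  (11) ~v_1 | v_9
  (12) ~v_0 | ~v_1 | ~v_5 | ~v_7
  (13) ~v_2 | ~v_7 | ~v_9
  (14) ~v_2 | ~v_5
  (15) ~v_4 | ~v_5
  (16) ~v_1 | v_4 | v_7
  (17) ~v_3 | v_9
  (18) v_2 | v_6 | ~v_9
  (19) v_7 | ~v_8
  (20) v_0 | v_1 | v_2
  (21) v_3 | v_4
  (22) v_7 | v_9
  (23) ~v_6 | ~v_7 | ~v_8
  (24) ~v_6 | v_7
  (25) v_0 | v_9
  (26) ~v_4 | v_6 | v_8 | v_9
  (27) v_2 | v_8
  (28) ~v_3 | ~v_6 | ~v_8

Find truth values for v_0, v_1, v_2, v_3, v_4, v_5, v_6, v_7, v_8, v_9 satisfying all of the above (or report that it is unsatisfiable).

Set v_0 = True.
Set v_1 = False.
Set v_2 = False.
  then (v_2 | v_8) forces v_8 = True.
  then (v_7 | ~v_8) forces v_7 = True.
  then (~v_6 | ~v_7 | ~v_8) forces v_6 = False.
  then (~v_3 | ~v_7) forces v_3 = False.
  then (v_2 | v_6 | ~v_9) forces v_9 = False.
  then (v_3 | v_4) forces v_4 = True.
  then (~v_4 | ~v_5) forces v_5 = False.
All clauses satisfied.

v_0=T, v_1=F, v_2=F, v_3=F, v_4=T, v_5=F, v_6=F, v_7=T, v_8=T, v_9=F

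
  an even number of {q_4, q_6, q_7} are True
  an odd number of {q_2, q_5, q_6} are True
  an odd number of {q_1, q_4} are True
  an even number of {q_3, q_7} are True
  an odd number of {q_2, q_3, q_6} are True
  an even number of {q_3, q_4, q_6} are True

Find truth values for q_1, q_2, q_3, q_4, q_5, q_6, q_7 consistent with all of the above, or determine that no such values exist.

q_1 = True, q_2 = True, q_3 = False, q_4 = False, q_5 = False, q_6 = False, q_7 = False

{q_4, q_6, q_7}: 0 true → even ✓
{q_2, q_5, q_6}: 1 true → odd ✓
{q_1, q_4}: 1 true → odd ✓
{q_3, q_7}: 0 true → even ✓
{q_2, q_3, q_6}: 1 true → odd ✓
{q_3, q_4, q_6}: 0 true → even ✓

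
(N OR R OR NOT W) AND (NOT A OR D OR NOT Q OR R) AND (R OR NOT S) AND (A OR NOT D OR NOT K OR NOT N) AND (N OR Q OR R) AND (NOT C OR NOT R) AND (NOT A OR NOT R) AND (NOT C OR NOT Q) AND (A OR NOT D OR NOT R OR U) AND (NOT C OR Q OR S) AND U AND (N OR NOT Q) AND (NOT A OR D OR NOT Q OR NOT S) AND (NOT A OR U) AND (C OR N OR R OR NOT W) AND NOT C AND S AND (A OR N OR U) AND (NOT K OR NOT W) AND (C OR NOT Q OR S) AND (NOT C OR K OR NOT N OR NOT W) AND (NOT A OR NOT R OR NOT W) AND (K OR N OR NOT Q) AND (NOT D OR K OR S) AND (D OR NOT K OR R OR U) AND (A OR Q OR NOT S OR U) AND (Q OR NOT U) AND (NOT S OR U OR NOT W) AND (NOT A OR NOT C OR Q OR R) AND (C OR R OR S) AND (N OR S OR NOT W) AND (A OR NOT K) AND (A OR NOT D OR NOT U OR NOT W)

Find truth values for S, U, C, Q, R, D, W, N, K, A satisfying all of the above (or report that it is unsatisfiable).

S = True, U = True, C = False, Q = True, R = True, D = False, W = False, N = True, K = False, A = False

Unit clause (U) forces U = True.
Unit clause (NOT C) forces C = False.
Unit clause (S) forces S = True.
In (Q OR NOT U) only Q is left, so Q = True.
In (R OR NOT S) only R is left, so R = True.
In (NOT A OR NOT R) only NOT A is left, so A = False.
In (N OR NOT Q) only N is left, so N = True.
In (A OR NOT K) only NOT K is left, so K = False.
Set D = False.
Set W = False.
All clauses satisfied.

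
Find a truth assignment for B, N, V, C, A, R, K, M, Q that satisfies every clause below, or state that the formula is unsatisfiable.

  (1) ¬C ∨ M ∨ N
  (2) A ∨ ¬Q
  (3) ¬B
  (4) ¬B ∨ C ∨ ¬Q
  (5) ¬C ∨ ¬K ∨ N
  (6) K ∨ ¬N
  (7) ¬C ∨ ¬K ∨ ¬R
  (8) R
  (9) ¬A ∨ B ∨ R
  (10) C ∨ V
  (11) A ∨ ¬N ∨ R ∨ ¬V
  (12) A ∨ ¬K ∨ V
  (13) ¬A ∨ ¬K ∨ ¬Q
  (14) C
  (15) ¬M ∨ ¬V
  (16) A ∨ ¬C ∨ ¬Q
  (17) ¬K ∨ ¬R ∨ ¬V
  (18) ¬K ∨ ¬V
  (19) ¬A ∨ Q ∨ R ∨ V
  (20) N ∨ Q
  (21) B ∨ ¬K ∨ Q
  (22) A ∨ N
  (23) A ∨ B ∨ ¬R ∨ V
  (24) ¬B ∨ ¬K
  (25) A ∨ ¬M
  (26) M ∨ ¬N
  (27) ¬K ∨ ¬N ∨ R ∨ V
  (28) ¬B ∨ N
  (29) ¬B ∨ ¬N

B=F; N=F; V=F; C=T; A=T; R=T; K=F; M=T; Q=T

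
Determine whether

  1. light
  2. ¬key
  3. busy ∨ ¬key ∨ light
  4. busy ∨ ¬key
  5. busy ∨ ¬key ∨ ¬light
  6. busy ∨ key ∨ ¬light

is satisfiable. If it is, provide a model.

Unit clause (light) forces light = True.
Unit clause (¬key) forces key = False.
In (busy ∨ key ∨ ¬light) only busy is left, so busy = True.
Check each clause:
  (light): light holds.
  (¬key): ¬key holds.
  (busy ∨ ¬key ∨ light): busy holds.
  (busy ∨ ¬key): busy holds.
  (busy ∨ ¬key ∨ ¬light): busy holds.
  (busy ∨ key ∨ ¬light): busy holds.
All clauses satisfied.

light = True; busy = True; key = False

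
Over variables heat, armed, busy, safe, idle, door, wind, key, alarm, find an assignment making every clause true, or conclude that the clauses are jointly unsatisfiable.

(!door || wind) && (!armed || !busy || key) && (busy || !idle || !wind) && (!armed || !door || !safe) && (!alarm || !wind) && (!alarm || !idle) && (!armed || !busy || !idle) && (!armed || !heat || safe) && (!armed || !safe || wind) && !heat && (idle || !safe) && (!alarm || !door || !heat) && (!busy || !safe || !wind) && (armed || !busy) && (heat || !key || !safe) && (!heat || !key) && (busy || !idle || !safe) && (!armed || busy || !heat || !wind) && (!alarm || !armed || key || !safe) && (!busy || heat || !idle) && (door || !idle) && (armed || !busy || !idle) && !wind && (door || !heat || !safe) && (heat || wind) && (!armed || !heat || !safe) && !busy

Case heat = True:
  Clause (!heat) is falsified — contradiction.
Case heat = False:
  (!wind) forces wind = False.
  Clause (heat || wind) is falsified — contradiction.
Both cases fail, so the formula is unsatisfiable.

The formula is unsatisfiable.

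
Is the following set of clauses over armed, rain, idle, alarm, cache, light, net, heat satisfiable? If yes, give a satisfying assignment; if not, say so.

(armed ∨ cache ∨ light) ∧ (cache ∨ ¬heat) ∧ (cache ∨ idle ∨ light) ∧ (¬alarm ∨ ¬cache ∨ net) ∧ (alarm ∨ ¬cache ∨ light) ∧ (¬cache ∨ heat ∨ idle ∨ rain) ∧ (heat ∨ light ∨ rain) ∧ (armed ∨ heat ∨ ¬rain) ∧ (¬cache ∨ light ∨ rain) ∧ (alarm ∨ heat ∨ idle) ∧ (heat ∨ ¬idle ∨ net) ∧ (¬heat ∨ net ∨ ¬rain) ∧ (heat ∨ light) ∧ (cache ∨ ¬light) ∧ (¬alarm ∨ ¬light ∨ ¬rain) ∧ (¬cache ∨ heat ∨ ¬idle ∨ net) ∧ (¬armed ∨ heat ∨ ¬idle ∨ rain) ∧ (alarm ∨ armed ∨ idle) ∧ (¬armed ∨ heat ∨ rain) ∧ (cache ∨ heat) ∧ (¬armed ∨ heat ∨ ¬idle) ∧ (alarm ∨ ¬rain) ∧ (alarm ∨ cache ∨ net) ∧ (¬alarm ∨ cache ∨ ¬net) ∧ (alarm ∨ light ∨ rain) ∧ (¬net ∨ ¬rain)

armed = True, rain = False, idle = False, alarm = True, cache = True, light = True, net = True, heat = True

Set armed = True.
Set rain = False.
  then (¬armed ∨ heat ∨ rain) forces heat = True.
  then (cache ∨ ¬heat) forces cache = True.
  then (¬cache ∨ light ∨ rain) forces light = True.
Set idle = False.
Set alarm = True.
  then (¬alarm ∨ ¬cache ∨ net) forces net = True.
All clauses satisfied.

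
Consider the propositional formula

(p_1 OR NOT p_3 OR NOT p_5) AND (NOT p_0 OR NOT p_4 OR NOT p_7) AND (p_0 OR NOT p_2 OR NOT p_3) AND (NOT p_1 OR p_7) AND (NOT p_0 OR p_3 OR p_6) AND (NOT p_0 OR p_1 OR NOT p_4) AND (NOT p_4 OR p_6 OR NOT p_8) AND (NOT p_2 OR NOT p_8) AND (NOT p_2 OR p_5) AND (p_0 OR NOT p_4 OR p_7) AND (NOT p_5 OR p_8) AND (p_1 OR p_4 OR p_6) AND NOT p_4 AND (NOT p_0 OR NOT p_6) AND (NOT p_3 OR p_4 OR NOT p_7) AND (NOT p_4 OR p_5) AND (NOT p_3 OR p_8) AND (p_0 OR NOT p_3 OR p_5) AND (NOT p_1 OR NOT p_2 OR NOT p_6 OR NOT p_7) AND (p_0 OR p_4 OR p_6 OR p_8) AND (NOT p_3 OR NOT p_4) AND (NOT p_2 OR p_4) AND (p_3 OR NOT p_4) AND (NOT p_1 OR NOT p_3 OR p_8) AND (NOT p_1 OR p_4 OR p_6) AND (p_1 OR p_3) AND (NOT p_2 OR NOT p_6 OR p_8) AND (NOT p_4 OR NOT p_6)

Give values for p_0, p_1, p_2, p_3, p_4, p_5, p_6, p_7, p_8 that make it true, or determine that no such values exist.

p_0 = False, p_1 = True, p_2 = False, p_3 = False, p_4 = False, p_5 = True, p_6 = True, p_7 = True, p_8 = True

Unit clause (NOT p_4) forces p_4 = False.
In (NOT p_2 OR p_4) only NOT p_2 is left, so p_2 = False.
Set p_0 = False.
Try p_1 = False:
  (p_1 OR p_4 OR p_6) forces p_6 = True.
  (p_1 OR p_3) forces p_3 = True.
  (p_1 OR NOT p_3 OR NOT p_5) forces p_5 = False.
  clause (p_0 OR NOT p_3 OR p_5) is falsified — backtrack.
So p_1 = True.
  then (NOT p_1 OR p_7) forces p_7 = True.
  then (NOT p_3 OR p_4 OR NOT p_7) forces p_3 = False.
  then (NOT p_1 OR p_4 OR p_6) forces p_6 = True.
Set p_5 = True.
  then (NOT p_5 OR p_8) forces p_8 = True.
All clauses satisfied.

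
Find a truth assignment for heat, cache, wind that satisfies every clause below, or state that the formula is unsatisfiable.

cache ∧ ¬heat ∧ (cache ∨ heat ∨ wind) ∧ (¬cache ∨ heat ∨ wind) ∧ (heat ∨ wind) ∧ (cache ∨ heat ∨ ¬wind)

heat=F; cache=T; wind=T

Unit clause (cache) forces cache = True.
Unit clause (¬heat) forces heat = False.
In (¬cache ∨ heat ∨ wind) only wind is left, so wind = True.
All clauses satisfied.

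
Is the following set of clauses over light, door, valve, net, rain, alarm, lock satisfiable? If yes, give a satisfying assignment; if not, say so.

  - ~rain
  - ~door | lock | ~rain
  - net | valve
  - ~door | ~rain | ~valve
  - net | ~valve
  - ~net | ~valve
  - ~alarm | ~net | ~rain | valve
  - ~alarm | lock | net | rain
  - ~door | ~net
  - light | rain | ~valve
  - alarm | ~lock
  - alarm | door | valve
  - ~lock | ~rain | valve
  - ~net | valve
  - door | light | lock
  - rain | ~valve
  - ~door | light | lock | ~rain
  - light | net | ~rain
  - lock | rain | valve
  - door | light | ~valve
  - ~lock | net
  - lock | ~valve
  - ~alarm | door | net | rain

UNSATISFIABLE

Case rain = True:
  Clause (~rain) is falsified — contradiction.
Case rain = False:
  (rain | ~valve) forces valve = False.
  (net | valve) forces net = True.
  Clause (~net | valve) is falsified — contradiction.
Both cases fail, so the formula is unsatisfiable.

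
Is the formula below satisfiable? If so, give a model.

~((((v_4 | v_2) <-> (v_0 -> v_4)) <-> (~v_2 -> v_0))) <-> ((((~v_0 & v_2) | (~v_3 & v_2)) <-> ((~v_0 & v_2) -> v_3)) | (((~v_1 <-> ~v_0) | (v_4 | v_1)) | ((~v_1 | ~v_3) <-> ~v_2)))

v_0 = True; v_1 = True; v_2 = True; v_3 = True; v_4 = False

  ~((((v_4 | v_2) <-> (v_0 -> v_4)) <-> (~v_2 -> v_0))) <-> ((((~v_0 & v_2) | (~v_3 & v_2)) <-> ((~v_0 & v_2) -> v_3)) | (((~v_1 <-> ~v_0) | (v_4 | v_1)) | ((~v_1 | ~v_3) <-> ~v_2))) = True
    ~((((v_4 | v_2) <-> (v_0 -> v_4)) <-> (~v_2 -> v_0))) = True
      ((v_4 | v_2) <-> (v_0 -> v_4)) <-> (~v_2 -> v_0) = False
        (v_4 | v_2) <-> (v_0 -> v_4) = False
          v_4 | v_2 = True
          v_0 -> v_4 = False
        ~v_2 -> v_0 = True
          ~v_2 = False
    (((~v_0 & v_2) | (~v_3 & v_2)) <-> ((~v_0 & v_2) -> v_3)) | (((~v_1 <-> ~v_0) | (v_4 | v_1)) | ((~v_1 | ~v_3) <-> ~v_2)) = True
      ((~v_0 & v_2) | (~v_3 & v_2)) <-> ((~v_0 & v_2) -> v_3) = False
        (~v_0 & v_2) | (~v_3 & v_2) = False
          ~v_0 & v_2 = False
            ~v_0 = False
          ~v_3 & v_2 = False
            ~v_3 = False
        (~v_0 & v_2) -> v_3 = True
          ~v_0 & v_2 = False
            ~v_0 = False
      ((~v_1 <-> ~v_0) | (v_4 | v_1)) | ((~v_1 | ~v_3) <-> ~v_2) = True
        (~v_1 <-> ~v_0) | (v_4 | v_1) = True
          ~v_1 <-> ~v_0 = True
            ~v_1 = False
            ~v_0 = False
          v_4 | v_1 = True
        (~v_1 | ~v_3) <-> ~v_2 = True
          ~v_1 | ~v_3 = False
            ~v_1 = False
            ~v_3 = False
          ~v_2 = False
The formula evaluates to True.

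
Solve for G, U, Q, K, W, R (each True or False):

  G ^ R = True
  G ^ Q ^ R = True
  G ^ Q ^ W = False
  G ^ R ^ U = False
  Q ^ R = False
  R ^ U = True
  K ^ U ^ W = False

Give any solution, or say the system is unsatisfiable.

G=T, U=T, Q=F, K=F, W=T, R=F

G ^ R = T ^ F = True ✓
G ^ Q ^ R = T ^ F ^ F = True ✓
G ^ Q ^ W = T ^ F ^ T = False ✓
G ^ R ^ U = T ^ F ^ T = False ✓
Q ^ R = F ^ F = False ✓
R ^ U = F ^ T = True ✓
K ^ U ^ W = F ^ T ^ T = False ✓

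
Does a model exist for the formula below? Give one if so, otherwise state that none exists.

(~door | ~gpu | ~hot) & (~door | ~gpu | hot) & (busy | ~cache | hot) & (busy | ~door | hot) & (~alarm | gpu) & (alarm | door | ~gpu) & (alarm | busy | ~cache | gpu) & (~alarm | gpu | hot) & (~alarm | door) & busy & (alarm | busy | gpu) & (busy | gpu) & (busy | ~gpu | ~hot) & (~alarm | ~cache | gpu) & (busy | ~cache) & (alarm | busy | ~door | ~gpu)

cache: True, hot: True, door: True, alarm: False, gpu: False, busy: True

Unit clause (busy) forces busy = True.
Set cache = True.
Set hot = True.
Set door = True.
  then (~door | ~gpu | ~hot) forces gpu = False.
  then (~alarm | gpu) forces alarm = False.
All clauses satisfied.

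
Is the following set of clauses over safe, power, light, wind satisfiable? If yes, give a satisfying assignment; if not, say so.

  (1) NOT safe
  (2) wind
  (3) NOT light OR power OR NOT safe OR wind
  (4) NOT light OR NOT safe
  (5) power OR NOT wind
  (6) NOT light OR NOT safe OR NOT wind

safe=F, power=T, light=F, wind=T

Unit clause (NOT safe) forces safe = False.
Unit clause (wind) forces wind = True.
In (power OR NOT wind) only power is left, so power = True.
Set light = False.
All clauses satisfied.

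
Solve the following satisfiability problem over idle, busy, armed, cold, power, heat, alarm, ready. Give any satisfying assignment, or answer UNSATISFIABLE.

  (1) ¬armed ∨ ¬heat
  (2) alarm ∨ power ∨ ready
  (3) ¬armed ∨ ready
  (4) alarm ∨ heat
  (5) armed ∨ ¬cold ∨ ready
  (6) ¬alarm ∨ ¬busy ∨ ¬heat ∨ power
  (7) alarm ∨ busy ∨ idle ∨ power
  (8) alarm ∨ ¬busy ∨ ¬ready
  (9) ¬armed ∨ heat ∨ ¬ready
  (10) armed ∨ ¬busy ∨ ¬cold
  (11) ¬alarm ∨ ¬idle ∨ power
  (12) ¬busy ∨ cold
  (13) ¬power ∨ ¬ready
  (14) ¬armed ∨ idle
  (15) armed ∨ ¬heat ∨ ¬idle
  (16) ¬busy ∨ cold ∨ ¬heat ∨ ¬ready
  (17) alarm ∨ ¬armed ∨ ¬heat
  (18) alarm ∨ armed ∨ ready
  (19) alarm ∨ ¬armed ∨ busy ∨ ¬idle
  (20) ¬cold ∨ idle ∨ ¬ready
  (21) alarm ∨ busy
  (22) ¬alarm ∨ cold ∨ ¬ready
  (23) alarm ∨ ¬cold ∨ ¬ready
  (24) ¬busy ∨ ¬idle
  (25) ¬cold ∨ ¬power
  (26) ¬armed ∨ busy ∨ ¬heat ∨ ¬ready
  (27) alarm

Unit clause (alarm) forces alarm = True.
Set idle = False.
  then (¬armed ∨ idle) forces armed = False.
Try busy = True:
  (armed ∨ ¬busy ∨ ¬cold) forces cold = False.
  clause (¬busy ∨ cold) is falsified — backtrack.
So busy = False.
Set cold = False.
  then (¬alarm ∨ cold ∨ ¬ready) forces ready = False.
Set power = False.
Set heat = True.
All clauses satisfied.

idle = False, busy = False, armed = False, cold = False, power = False, heat = True, alarm = True, ready = False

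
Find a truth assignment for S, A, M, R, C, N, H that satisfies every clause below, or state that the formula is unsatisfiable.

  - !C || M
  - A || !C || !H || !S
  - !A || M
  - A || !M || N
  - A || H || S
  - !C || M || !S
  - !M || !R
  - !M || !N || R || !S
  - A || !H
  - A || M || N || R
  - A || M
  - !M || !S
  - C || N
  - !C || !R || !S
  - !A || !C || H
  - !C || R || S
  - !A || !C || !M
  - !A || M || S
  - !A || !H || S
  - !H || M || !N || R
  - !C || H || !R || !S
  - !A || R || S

Unsatisfiable

Case A = True:
  (!A || M) forces M = True.
  (!M || !R) forces R = False.
  (!M || !S) forces S = False.
  Clause (!A || R || S) is falsified — contradiction.
Case A = False:
  (A || !H) forces H = False.
  (A || H || S) forces S = True.
  (A || M) forces M = True.
  Clause (!M || !S) is falsified — contradiction.
Both cases fail, so the formula is unsatisfiable.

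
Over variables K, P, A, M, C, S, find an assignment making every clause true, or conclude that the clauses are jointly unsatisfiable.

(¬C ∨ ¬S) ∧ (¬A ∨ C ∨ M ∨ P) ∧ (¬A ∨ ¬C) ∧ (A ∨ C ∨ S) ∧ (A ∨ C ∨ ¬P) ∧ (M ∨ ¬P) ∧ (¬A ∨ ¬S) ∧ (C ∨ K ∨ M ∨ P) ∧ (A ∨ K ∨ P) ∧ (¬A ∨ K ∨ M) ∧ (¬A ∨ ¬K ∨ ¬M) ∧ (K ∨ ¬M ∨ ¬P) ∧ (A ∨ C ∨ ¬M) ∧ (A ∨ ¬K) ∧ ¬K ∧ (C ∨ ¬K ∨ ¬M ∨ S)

Unit clause (¬K) forces K = False.
Try P = True:
  (M ∨ ¬P) forces M = True.
  clause (K ∨ ¬M ∨ ¬P) is falsified — backtrack.
So P = False.
  then (A ∨ K ∨ P) forces A = True.
  then (¬A ∨ K ∨ M) forces M = True.
  then (¬A ∨ ¬C) forces C = False.
  then (¬A ∨ ¬S) forces S = False.
All clauses satisfied.

K=F; P=F; A=T; M=T; C=F; S=F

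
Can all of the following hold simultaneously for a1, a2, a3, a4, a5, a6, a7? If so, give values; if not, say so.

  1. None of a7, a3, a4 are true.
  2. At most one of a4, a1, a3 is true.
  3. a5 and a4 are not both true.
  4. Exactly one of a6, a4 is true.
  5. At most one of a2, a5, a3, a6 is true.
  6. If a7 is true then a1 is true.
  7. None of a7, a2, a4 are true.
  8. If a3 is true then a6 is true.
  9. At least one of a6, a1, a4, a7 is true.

a1: False; a2: False; a3: False; a4: False; a5: False; a6: True; a7: False

  (1) {a7, a3, a4}: 0 true — none ✓
  (2) {a4, a1, a3}: 0 true — at most one ✓
  (3) a5=F, a4=F — not both ✓
  (4) {a6, a4}: 1 true — exactly one ✓
  (5) {a2, a5, a3, a6}: 1 true — at most one ✓
  (6) a7=F ⇒ a1: vacuous ✓
  (7) {a7, a2, a4}: 0 true — none ✓
  (8) a3=F ⇒ a6: vacuous ✓
  (9) {a6, a1, a4, a7}: 1 true — at least one ✓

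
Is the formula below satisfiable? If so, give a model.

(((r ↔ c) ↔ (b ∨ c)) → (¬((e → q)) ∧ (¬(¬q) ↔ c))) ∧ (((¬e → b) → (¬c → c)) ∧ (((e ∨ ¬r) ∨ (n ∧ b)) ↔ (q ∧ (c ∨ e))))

c = True, n = False, e = False, q = True, b = True, r = False

  ((r ↔ c) ↔ (b ∨ c)) → (¬((e → q)) ∧ (¬(¬q) ↔ c)) = True
    (r ↔ c) ↔ (b ∨ c) = False
      r ↔ c = False
      b ∨ c = True
    ¬((e → q)) ∧ (¬(¬q) ↔ c) = False
      ¬((e → q)) = False
        e → q = True
      ¬(¬q) ↔ c = True
        ¬(¬q) = True
          ¬q = False
  ((¬e → b) → (¬c → c)) ∧ (((e ∨ ¬r) ∨ (n ∧ b)) ↔ (q ∧ (c ∨ e))) = True
    (¬e → b) → (¬c → c) = True
      ¬e → b = True
        ¬e = True
      ¬c → c = True
        ¬c = False
    ((e ∨ ¬r) ∨ (n ∧ b)) ↔ (q ∧ (c ∨ e)) = True
      (e ∨ ¬r) ∨ (n ∧ b) = True
        e ∨ ¬r = True
          ¬r = True
        n ∧ b = False
      q ∧ (c ∨ e) = True
        c ∨ e = True
Both conjuncts True, so the formula holds.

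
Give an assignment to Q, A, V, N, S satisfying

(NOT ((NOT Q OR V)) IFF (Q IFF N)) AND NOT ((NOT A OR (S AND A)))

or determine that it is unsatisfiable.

Q = False; A = True; V = True; N = True; S = False

  NOT ((NOT Q OR V)) IFF (Q IFF N) = True
    NOT ((NOT Q OR V)) = False
      NOT Q OR V = True
        NOT Q = True
    Q IFF N = False
  NOT ((NOT A OR (S AND A))) = True
    NOT A OR (S AND A) = False
      NOT A = False
      S AND A = False
Both conjuncts True, so the formula holds.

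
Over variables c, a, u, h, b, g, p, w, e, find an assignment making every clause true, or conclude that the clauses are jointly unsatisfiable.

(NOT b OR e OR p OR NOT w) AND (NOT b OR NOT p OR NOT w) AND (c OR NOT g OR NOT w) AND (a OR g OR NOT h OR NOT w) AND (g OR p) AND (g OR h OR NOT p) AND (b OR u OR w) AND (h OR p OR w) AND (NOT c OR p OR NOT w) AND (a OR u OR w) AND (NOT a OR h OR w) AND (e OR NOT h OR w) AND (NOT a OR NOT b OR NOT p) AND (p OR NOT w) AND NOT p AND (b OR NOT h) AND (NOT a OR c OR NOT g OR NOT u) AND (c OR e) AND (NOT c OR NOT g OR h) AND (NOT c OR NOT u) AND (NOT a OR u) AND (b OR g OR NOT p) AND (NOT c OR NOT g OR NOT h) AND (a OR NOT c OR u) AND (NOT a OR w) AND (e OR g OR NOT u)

Unit clause (NOT p) forces p = False.
In (g OR p) only g is left, so g = True.
In (p OR NOT w) only NOT w is left, so w = False.
In (NOT a OR w) only NOT a is left, so a = False.
In (h OR p OR w) only h is left, so h = True.
In (a OR u OR w) only u is left, so u = True.
In (e OR NOT h OR w) only e is left, so e = True.
In (b OR NOT h) only b is left, so b = True.
In (NOT c OR NOT u) only NOT c is left, so c = False.
All clauses satisfied.

c=F, a=F, u=T, h=T, b=T, g=T, p=F, w=F, e=T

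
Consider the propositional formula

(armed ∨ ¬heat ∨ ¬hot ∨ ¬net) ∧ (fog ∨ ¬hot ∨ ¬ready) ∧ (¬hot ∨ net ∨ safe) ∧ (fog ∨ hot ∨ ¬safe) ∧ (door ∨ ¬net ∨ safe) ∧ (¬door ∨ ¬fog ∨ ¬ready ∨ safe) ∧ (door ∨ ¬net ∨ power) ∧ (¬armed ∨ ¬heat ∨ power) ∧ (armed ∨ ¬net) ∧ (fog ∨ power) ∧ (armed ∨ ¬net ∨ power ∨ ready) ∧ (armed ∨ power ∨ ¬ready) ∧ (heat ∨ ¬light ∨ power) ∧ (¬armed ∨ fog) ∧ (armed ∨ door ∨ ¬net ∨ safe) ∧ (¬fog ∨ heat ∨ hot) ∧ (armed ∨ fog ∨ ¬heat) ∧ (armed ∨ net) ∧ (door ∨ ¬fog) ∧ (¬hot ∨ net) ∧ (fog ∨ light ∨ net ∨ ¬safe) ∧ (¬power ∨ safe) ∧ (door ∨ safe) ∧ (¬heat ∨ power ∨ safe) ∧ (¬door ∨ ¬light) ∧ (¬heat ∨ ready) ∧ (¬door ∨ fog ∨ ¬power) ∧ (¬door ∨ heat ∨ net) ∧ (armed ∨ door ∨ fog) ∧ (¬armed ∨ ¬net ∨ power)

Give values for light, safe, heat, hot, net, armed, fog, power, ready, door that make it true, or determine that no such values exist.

light = False, safe = True, heat = True, hot = True, net = True, armed = True, fog = True, power = True, ready = True, door = True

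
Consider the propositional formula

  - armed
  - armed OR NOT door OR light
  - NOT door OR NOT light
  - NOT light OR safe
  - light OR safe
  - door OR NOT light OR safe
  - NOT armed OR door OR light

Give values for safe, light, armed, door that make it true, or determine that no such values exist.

Unit clause (armed) forces armed = True.
Set safe = True.
Set light = False.
  then (NOT armed OR door OR light) forces door = True.
Check each clause:
  (armed): armed holds.
  (armed OR NOT door OR light): armed holds.
  (NOT door OR NOT light): NOT light holds.
  (NOT light OR safe): NOT light holds.
  (light OR safe): safe holds.
  (door OR NOT light OR safe): door holds.
  (NOT armed OR door OR light): door holds.
All clauses satisfied.

safe: True, light: False, armed: True, door: True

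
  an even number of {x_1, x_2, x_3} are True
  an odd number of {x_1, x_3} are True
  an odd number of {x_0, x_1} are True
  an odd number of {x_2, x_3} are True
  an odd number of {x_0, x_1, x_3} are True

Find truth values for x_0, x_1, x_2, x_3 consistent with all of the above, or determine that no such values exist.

x_0 = False; x_1 = True; x_2 = True; x_3 = False

{x_1, x_2, x_3}: 2 true → even ✓
{x_1, x_3}: 1 true → odd ✓
{x_0, x_1}: 1 true → odd ✓
{x_2, x_3}: 1 true → odd ✓
{x_0, x_1, x_3}: 1 true → odd ✓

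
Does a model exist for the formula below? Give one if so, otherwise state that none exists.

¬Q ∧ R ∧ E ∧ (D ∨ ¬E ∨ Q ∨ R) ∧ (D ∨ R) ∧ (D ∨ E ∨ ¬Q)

E = True; Q = False; R = True; D = False

Unit clause (¬Q) forces Q = False.
Unit clause (R) forces R = True.
Unit clause (E) forces E = True.
Set D = False.
Check each clause:
  (¬Q): ¬Q holds.
  (R): R holds.
  (E): E holds.
  (D ∨ ¬E ∨ Q ∨ R): R holds.
  (D ∨ R): R holds.
  (D ∨ E ∨ ¬Q): E holds.
All clauses satisfied.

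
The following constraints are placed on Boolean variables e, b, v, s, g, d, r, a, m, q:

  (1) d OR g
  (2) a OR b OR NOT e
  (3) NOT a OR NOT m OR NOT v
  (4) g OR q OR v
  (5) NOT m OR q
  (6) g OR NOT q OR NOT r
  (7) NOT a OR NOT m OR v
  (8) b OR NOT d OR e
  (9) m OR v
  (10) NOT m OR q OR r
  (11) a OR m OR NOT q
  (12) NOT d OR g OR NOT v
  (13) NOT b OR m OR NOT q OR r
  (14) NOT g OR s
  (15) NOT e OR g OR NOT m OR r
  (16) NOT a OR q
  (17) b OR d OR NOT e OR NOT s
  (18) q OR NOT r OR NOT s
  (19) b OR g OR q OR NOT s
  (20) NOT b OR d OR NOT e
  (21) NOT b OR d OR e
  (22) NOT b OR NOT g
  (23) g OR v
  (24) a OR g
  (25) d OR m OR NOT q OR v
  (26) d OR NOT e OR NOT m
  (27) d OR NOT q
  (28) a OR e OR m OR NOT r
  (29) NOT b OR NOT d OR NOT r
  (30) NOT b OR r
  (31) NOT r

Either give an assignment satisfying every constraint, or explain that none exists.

e=F; b=F; v=T; s=T; g=T; d=F; r=F; a=F; m=F; q=F

Unit clause (NOT r) forces r = False.
In (NOT b OR r) only NOT b is left, so b = False.
Set e = False.
  then (b OR NOT d OR e) forces d = False.
  then (d OR NOT q) forces q = False.
  then (d OR g) forces g = True.
  then (NOT m OR q) forces m = False.
  then (m OR v) forces v = True.
  then (NOT g OR s) forces s = True.
  then (NOT a OR q) forces a = False.
All clauses satisfied.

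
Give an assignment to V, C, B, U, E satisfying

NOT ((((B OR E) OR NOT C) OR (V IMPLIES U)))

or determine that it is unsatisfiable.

V=T, C=T, B=F, U=F, E=F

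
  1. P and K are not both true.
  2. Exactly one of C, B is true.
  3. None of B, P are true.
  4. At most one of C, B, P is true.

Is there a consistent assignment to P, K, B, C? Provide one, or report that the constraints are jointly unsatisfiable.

P = False; K = True; B = False; C = True

  (1) P=F, K=T — not both ✓
  (2) {C, B}: 1 true — exactly one ✓
  (3) {B, P}: 0 true — none ✓
  (4) {C, B, P}: 1 true — at most one ✓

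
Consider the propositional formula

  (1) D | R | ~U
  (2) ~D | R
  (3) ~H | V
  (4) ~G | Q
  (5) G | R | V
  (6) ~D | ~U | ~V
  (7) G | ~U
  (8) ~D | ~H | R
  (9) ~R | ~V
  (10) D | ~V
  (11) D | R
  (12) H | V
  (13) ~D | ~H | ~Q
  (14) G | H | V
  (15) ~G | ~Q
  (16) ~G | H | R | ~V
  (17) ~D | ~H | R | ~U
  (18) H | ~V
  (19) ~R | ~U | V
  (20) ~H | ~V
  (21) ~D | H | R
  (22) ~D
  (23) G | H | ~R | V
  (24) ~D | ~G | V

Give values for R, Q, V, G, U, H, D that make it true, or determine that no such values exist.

Case H = True:
  (~H | V) forces V = True.
  Clause (~H | ~V) is falsified — contradiction.
Case H = False:
  (H | V) forces V = True.
  Clause (H | ~V) is falsified — contradiction.
Both cases fail, so the formula is unsatisfiable.

Unsatisfiable — no assignment works.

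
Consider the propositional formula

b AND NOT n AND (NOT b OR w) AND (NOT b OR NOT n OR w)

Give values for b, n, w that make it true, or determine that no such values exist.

Unit clause (b) forces b = True.
Unit clause (NOT n) forces n = False.
In (NOT b OR w) only w is left, so w = True.
All clauses satisfied.

b=T, n=F, w=T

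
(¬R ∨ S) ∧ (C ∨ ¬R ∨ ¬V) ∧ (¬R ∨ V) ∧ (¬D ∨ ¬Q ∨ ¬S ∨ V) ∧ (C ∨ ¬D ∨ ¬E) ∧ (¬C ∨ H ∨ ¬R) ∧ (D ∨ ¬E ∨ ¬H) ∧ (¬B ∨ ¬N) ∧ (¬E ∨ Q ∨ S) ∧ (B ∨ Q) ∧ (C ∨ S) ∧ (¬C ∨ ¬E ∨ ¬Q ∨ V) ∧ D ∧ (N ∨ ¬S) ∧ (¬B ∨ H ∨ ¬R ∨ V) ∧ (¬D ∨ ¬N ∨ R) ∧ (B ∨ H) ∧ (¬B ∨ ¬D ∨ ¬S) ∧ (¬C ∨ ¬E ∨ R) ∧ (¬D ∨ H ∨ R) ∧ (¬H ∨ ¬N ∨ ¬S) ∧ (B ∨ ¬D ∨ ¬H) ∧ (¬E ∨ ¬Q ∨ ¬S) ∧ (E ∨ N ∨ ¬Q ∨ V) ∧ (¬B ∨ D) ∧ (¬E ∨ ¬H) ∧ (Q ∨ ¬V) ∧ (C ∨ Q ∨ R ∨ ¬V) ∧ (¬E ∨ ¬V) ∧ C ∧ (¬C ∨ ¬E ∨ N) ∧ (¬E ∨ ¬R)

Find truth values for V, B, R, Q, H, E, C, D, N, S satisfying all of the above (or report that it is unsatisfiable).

V = False; B = True; R = False; Q = False; H = True; E = False; C = True; D = True; N = False; S = False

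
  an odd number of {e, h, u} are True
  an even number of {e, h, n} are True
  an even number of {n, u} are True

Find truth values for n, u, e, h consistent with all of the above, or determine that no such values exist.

The formula is unsatisfiable.

Adding constraints 1, 2, 3 mod 2: every variable appears an even number of times on the left, so the left side is 0.
But the right sides sum to 1 (mod 2). 0 ≠ 1 — the system is inconsistent.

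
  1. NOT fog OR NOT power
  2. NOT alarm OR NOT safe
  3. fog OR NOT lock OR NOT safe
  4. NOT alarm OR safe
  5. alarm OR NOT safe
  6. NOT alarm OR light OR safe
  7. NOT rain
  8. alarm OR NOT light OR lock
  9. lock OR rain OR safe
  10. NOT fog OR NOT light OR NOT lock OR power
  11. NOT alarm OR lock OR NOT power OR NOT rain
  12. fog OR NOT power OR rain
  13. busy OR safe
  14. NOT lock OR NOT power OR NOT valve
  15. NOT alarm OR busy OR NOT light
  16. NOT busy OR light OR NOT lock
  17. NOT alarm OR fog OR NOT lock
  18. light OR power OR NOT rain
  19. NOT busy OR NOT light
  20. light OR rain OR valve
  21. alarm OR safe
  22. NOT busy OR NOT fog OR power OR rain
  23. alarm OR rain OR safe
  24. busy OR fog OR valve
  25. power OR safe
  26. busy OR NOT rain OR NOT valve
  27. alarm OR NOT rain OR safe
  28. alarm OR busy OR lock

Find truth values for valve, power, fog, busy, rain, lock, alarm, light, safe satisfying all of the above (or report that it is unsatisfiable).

UNSATISFIABLE

Case alarm = True:
  (NOT alarm OR NOT safe) forces safe = False.
  Clause (NOT alarm OR safe) is falsified — contradiction.
Case alarm = False:
  (alarm OR NOT safe) forces safe = False.
  Clause (alarm OR safe) is falsified — contradiction.
Both cases fail, so the formula is unsatisfiable.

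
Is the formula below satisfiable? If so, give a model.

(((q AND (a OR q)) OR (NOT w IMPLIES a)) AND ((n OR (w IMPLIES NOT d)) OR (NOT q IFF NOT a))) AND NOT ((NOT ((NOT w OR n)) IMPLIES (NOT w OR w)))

The formula is unsatisfiable.

The conjunct NOT ((NOT ((NOT w OR n)) IMPLIES (NOT w OR w))) is unsatisfiable on its own:
  w=F, n=F: evaluates to False.
  w=F, n=T: evaluates to False.
  w=T, n=F: evaluates to False.
  w=T, n=T: evaluates to False.
So the whole conjunction is unsatisfiable.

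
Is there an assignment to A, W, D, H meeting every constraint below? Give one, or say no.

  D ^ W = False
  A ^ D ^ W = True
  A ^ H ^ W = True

A=T; W=T; D=T; H=T

D ^ W = T ^ T = False ✓
A ^ D ^ W = T ^ T ^ T = True ✓
A ^ H ^ W = T ^ T ^ T = True ✓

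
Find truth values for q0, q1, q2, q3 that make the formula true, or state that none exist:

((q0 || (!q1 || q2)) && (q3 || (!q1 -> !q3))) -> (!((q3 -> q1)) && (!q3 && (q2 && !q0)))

q0 = False, q1 = True, q2 = False, q3 = True

  ((q0 || (!q1 || q2)) && (q3 || (!q1 -> !q3))) -> (!((q3 -> q1)) && (!q3 && (q2 && !q0))) = True
    (q0 || (!q1 || q2)) && (q3 || (!q1 -> !q3)) = False
      q0 || (!q1 || q2) = False
        !q1 || q2 = False
          !q1 = False
      q3 || (!q1 -> !q3) = True
        !q1 -> !q3 = True
          !q1 = False
          !q3 = False
    !((q3 -> q1)) && (!q3 && (q2 && !q0)) = False
      !((q3 -> q1)) = False
        q3 -> q1 = True
      !q3 && (q2 && !q0) = False
        !q3 = False
        q2 && !q0 = False
          !q0 = True
The formula evaluates to True.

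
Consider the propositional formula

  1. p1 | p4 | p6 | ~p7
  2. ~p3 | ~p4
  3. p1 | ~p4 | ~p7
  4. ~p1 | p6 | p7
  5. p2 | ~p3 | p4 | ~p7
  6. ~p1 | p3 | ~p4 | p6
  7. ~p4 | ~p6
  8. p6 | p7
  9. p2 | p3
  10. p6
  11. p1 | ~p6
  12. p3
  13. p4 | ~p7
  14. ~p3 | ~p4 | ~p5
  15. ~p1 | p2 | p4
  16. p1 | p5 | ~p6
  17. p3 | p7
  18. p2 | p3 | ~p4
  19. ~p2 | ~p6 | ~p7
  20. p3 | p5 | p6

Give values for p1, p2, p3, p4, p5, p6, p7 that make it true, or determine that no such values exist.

Unit clause (p6) forces p6 = True.
In (p1 | ~p6) only p1 is left, so p1 = True.
Unit clause (p3) forces p3 = True.
In (~p3 | ~p4) only ~p4 is left, so p4 = False.
In (p4 | ~p7) only ~p7 is left, so p7 = False.
In (~p1 | p2 | p4) only p2 is left, so p2 = True.
Set p5 = False.
All clauses satisfied.

p1: True, p2: True, p3: True, p4: False, p5: False, p6: True, p7: False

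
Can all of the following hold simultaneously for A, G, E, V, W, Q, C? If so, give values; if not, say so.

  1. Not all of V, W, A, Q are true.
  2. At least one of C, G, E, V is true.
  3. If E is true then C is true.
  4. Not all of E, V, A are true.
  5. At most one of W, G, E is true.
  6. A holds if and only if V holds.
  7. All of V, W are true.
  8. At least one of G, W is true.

A = True; G = False; E = False; V = True; W = True; Q = False; C = False

  (1) {V, W, A, Q}: 3/4 true — not all ✓
  (2) {C, G, E, V}: 1 true — at least one ✓
  (3) E=F ⇒ C: vacuous ✓
  (4) {E, V, A}: 2/3 true — not all ✓
  (5) {W, G, E}: 1 true — at most one ✓
  (6) A=T, V=T — same ✓
  (7) {V, W}: all 2 true ✓
  (8) {G, W}: 1 true — at least one ✓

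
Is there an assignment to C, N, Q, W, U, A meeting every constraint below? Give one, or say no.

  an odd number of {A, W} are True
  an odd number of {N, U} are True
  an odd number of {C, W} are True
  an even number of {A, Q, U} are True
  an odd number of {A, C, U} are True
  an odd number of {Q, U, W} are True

C: False, N: False, Q: True, W: True, U: True, A: False

{A, W}: 1 true → odd ✓
{N, U}: 1 true → odd ✓
{C, W}: 1 true → odd ✓
{A, Q, U}: 2 true → even ✓
{A, C, U}: 1 true → odd ✓
{Q, U, W}: 3 true → odd ✓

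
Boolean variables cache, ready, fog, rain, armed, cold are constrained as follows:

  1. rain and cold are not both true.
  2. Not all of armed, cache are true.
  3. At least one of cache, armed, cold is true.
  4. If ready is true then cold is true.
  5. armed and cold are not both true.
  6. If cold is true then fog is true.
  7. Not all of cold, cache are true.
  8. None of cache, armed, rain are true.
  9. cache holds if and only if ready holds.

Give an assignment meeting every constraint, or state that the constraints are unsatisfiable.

cache: False; ready: False; fog: True; rain: False; armed: False; cold: True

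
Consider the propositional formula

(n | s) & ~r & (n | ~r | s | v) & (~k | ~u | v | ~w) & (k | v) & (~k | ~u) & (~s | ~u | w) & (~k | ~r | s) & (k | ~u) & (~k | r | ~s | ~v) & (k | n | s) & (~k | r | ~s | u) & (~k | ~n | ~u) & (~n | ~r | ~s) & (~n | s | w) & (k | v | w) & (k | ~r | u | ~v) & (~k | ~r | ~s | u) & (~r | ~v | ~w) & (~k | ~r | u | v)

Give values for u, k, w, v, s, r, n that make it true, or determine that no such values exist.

u = False, k = False, w = True, v = True, s = True, r = False, n = True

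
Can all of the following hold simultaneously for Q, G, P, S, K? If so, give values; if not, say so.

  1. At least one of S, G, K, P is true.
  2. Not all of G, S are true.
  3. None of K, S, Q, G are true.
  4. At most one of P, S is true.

Q=F; G=F; P=T; S=F; K=F

  (1) {S, G, K, P}: 1 true — at least one ✓
  (2) {G, S}: 0/2 true — not all ✓
  (3) {K, S, Q, G}: 0 true — none ✓
  (4) {P, S}: 1 true — at most one ✓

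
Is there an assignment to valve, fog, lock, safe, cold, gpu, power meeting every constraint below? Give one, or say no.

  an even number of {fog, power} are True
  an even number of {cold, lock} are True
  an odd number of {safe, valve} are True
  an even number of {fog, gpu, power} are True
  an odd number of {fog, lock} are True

valve = True; fog = True; lock = False; safe = False; cold = False; gpu = False; power = True

{fog, power}: 2 true → even ✓
{cold, lock}: 0 true → even ✓
{safe, valve}: 1 true → odd ✓
{fog, gpu, power}: 2 true → even ✓
{fog, lock}: 1 true → odd ✓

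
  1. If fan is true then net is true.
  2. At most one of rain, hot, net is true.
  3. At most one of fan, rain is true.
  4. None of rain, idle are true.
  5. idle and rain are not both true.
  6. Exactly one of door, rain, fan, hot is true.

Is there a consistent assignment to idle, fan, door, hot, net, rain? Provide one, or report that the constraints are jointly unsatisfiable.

idle = False, fan = False, door = True, hot = False, net = True, rain = False

  (1) fan=F ⇒ net: vacuous ✓
  (2) {rain, hot, net}: 1 true — at most one ✓
  (3) {fan, rain}: 0 true — at most one ✓
  (4) {rain, idle}: 0 true — none ✓
  (5) idle=F, rain=F — not both ✓
  (6) {door, rain, fan, hot}: 1 true — exactly one ✓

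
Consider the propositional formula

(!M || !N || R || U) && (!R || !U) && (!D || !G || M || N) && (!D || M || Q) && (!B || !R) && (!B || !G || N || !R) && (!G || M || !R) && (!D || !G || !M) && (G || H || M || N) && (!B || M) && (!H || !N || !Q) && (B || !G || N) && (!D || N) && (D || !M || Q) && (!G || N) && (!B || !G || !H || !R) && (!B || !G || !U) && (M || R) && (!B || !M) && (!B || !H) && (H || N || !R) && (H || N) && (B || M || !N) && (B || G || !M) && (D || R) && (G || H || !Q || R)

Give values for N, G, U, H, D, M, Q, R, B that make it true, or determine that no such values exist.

N=F; G=F; U=F; H=T; D=F; M=F; Q=T; R=T; B=F

Set N = False.
  then (!D || N) forces D = False.
  then (!G || N) forces G = False.
  then (H || N) forces H = True.
  then (D || R) forces R = True.
  then (!R || !U) forces U = False.
  then (!B || !R) forces B = False.
  then (B || G || !M) forces M = False.
Set Q = True.
All clauses satisfied.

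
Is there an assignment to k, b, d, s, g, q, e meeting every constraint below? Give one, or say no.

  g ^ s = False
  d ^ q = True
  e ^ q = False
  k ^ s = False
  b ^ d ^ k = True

k = False, b = False, d = True, s = False, g = False, q = False, e = False

g ^ s = F ^ F = False ✓
d ^ q = T ^ F = True ✓
e ^ q = F ^ F = False ✓
k ^ s = F ^ F = False ✓
b ^ d ^ k = F ^ T ^ F = True ✓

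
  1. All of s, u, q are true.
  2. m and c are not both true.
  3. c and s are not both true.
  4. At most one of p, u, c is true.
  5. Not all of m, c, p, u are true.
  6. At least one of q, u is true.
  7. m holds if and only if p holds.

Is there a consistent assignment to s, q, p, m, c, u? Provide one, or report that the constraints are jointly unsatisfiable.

s = True, q = True, p = False, m = False, c = False, u = True

  (1) {s, u, q}: all 3 true ✓
  (2) m=F, c=F — not both ✓
  (3) c=F, s=T — not both ✓
  (4) {p, u, c}: 1 true — at most one ✓
  (5) {m, c, p, u}: 1/4 true — not all ✓
  (6) {q, u}: 2 true — at least one ✓
  (7) m=F, p=F — same ✓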